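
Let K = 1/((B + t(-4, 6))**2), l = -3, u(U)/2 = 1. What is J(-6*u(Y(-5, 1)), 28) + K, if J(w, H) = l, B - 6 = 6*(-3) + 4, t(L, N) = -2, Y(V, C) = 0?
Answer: -299/100 ≈ -2.9900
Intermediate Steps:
B = -8 (B = 6 + (6*(-3) + 4) = 6 + (-18 + 4) = 6 - 14 = -8)
u(U) = 2 (u(U) = 2*1 = 2)
J(w, H) = -3
K = 1/100 (K = 1/((-8 - 2)**2) = 1/((-10)**2) = 1/100 ≈ 0.010000)
J(-6*u(Y(-5, 1)), 28) + K = -3 + 1/100 = -299/100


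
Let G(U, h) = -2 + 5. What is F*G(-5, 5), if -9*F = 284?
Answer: -284/3 ≈ -94.667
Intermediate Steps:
G(U, h) = 3
F = -284/9 (F = -1/9*284 = -284/9 ≈ -31.556)
F*G(-5, 5) = -284/9*3 = -284/3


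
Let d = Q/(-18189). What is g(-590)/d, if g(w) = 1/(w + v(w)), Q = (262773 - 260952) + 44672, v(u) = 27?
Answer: 18189/26175559 ≈ 0.00069488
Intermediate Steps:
Q = 46493 (Q = 1821 + 44672 = 46493)
g(w) = 1/(27 + w) (g(w) = 1/(w + 27) = 1/(27 + w))
d = -46493/18189 (d = 46493/(-18189) = 46493*(-1/18189) = -46493/18189 ≈ -2.5561)
g(-590)/d = 1/((27 - 590)*(-46493/18189)) = -18189/46493/(-563) = -1/563*(-18189/46493) = 18189/26175559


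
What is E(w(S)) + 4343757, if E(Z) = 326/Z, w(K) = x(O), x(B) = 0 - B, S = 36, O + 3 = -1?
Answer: 8687677/2 ≈ 4.3438e+6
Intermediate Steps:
O = -4 (O = -3 - 1 = -4)
x(B) = -B
w(K) = 4 (w(K) = -1*(-4) = 4)
E(w(S)) + 4343757 = 326/4 + 4343757 = 326*(1/4) + 4343757 = 163/2 + 4343757 = 8687677/2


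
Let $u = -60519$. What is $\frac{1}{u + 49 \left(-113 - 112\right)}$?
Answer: $- \frac{1}{71544} \approx -1.3977 \cdot 10^{-5}$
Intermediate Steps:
$\frac{1}{u + 49 \left(-113 - 112\right)} = \frac{1}{-60519 + 49 \left(-113 - 112\right)} = \frac{1}{-60519 + 49 \left(-225\right)} = \frac{1}{-60519 - 11025} = \frac{1}{-71544} = - \frac{1}{71544}$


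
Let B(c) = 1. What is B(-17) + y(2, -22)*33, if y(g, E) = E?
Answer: -725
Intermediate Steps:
B(-17) + y(2, -22)*33 = 1 - 22*33 = 1 - 726 = -725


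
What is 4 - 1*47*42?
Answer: -1970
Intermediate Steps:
4 - 1*47*42 = 4 - 47*42 = 4 - 1974 = -1970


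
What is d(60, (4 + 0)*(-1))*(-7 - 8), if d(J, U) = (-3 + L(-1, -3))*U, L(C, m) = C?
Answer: -240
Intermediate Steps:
d(J, U) = -4*U (d(J, U) = (-3 - 1)*U = -4*U)
d(60, (4 + 0)*(-1))*(-7 - 8) = (-4*(4 + 0)*(-1))*(-7 - 8) = -16*(-1)*(-15) = -4*(-4)*(-15) = 16*(-15) = -240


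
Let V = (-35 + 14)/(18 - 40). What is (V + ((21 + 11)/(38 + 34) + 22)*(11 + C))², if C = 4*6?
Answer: 24251521441/39204 ≈ 6.1860e+5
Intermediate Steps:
C = 24
V = 21/22 (V = -21/(-22) = -21*(-1/22) = 21/22 ≈ 0.95455)
(V + ((21 + 11)/(38 + 34) + 22)*(11 + C))² = (21/22 + ((21 + 11)/(38 + 34) + 22)*(11 + 24))² = (21/22 + (32/72 + 22)*35)² = (21/22 + (32*(1/72) + 22)*35)² = (21/22 + (4/9 + 22)*35)² = (21/22 + (202/9)*35)² = (21/22 + 7070/9)² = (155729/198)² = 24251521441/39204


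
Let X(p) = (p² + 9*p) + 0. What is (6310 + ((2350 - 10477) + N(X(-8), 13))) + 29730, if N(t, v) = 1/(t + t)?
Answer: 446607/16 ≈ 27913.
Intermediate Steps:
X(p) = p² + 9*p
N(t, v) = 1/(2*t)
(6310 + ((2350 - 10477) + N(X(-8), 13))) + 29730 = (6310 + ((2350 - 10477) + 1/(2*((-8*(9 - 8)))))) + 29730 = (6310 + (-8127 + 1/(2*((-8*1))))) + 29730 = (6310 + (-8127 + (½)/(-8))) + 29730 = (6310 + (-8127 + (½)*(-⅛))) + 29730 = (6310 + (-8127 - 1/16)) + 29730 = (6310 - 130033/16) + 29730 = -29073/16 + 29730 = 446607/16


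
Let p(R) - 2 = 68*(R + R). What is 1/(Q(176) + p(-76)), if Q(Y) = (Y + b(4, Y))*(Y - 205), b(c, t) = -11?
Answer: -1/15119 ≈ -6.6142e-5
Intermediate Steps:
Q(Y) = (-205 + Y)*(-11 + Y) (Q(Y) = (Y - 11)*(Y - 205) = (-11 + Y)*(-205 + Y) = (-205 + Y)*(-11 + Y))
p(R) = 2 + 136*R (p(R) = 2 + 68*(R + R) = 2 + 68*(2*R) = 2 + 136*R)
1/(Q(176) + p(-76)) = 1/((2255 + 176² - 216*176) + (2 + 136*(-76))) = 1/((2255 + 30976 - 38016) + (2 - 10336)) = 1/(-4785 - 10334) = 1/(-15119) = -1/15119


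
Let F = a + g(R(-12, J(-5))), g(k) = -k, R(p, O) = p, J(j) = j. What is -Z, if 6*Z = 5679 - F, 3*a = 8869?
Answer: -4066/9 ≈ -451.78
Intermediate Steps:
a = 8869/3 (a = (1/3)*8869 = 8869/3 ≈ 2956.3)
F = 8905/3 (F = 8869/3 - 1*(-12) = 8869/3 + 12 = 8905/3 ≈ 2968.3)
Z = 4066/9 (Z = (5679 - 1*8905/3)/6 = (5679 - 8905/3)/6 = (1/6)*(8132/3) = 4066/9 ≈ 451.78)
-Z = -1*4066/9 = -4066/9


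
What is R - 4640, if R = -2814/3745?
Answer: -2482802/535 ≈ -4640.8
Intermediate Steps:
R = -402/535 (R = -2814*1/3745 = -402/535 ≈ -0.75140)
R - 4640 = -402/535 - 4640 = -2482802/535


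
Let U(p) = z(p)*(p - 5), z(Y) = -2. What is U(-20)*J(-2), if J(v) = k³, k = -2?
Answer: -400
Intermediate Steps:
J(v) = -8 (J(v) = (-2)³ = -8)
U(p) = 10 - 2*p (U(p) = -2*(p - 5) = -2*(-5 + p) = 10 - 2*p)
U(-20)*J(-2) = (10 - 2*(-20))*(-8) = (10 + 40)*(-8) = 50*(-8) = -400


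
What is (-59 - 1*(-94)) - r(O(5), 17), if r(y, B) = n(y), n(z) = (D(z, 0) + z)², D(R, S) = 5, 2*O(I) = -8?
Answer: 34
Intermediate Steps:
O(I) = -4 (O(I) = (½)*(-8) = -4)
n(z) = (5 + z)²
r(y, B) = (5 + y)²
(-59 - 1*(-94)) - r(O(5), 17) = (-59 - 1*(-94)) - (5 - 4)² = (-59 + 94) - 1*1² = 35 - 1*1 = 35 - 1 = 34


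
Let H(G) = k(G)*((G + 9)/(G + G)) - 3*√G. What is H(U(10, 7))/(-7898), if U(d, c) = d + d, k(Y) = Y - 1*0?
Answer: -29/15796 + 3*√5/3949 ≈ -0.00013720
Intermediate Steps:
k(Y) = Y (k(Y) = Y + 0 = Y)
U(d, c) = 2*d
H(G) = 9/2 + G/2 - 3*√G (H(G) = G*((G + 9)/(G + G)) - 3*√G = G*((9 + G)/((2*G))) - 3*√G = G*((9 + G)*(1/(2*G))) - 3*√G = G*((9 + G)/(2*G)) - 3*√G = (9/2 + G/2) - 3*√G = 9/2 + G/2 - 3*√G)
H(U(10, 7))/(-7898) = (9/2 + (2*10)/2 - 3*2*√5)/(-7898) = (9/2 + (½)*20 - 6*√5)*(-1/7898) = (9/2 + 10 - 6*√5)*(-1/7898) = (29/2 - 6*√5)*(-1/7898) = -29/15796 + 3*√5/3949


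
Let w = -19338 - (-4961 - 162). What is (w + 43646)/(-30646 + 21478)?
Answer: -29431/9168 ≈ -3.2102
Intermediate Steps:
w = -14215 (w = -19338 - 1*(-5123) = -19338 + 5123 = -14215)
(w + 43646)/(-30646 + 21478) = (-14215 + 43646)/(-30646 + 21478) = 29431/(-9168) = 29431*(-1/9168) = -29431/9168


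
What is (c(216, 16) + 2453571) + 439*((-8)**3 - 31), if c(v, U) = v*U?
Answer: 2218650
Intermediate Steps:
c(v, U) = U*v
(c(216, 16) + 2453571) + 439*((-8)**3 - 31) = (16*216 + 2453571) + 439*((-8)**3 - 31) = (3456 + 2453571) + 439*(-512 - 31) = 2457027 + 439*(-543) = 2457027 - 238377 = 2218650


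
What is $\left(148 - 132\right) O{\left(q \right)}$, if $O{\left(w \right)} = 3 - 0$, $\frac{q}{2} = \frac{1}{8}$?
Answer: $48$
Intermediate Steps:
$q = \frac{1}{4}$ ($q = \frac{2}{8} = 2 \cdot \frac{1}{8} = \frac{1}{4} \approx 0.25$)
$O{\left(w \right)} = 3$ ($O{\left(w \right)} = 3 + 0 = 3$)
$\left(148 - 132\right) O{\left(q \right)} = \left(148 - 132\right) 3 = 16 \cdot 3 = 48$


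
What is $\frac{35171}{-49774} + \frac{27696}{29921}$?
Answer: $\frac{326189213}{1489287854} \approx 0.21902$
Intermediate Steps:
$\frac{35171}{-49774} + \frac{27696}{29921} = 35171 \left(- \frac{1}{49774}\right) + 27696 \cdot \frac{1}{29921} = - \frac{35171}{49774} + \frac{27696}{29921} = \frac{326189213}{1489287854}$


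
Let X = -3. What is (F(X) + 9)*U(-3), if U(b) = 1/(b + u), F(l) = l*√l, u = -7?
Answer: -9/10 + 3*I*√3/10 ≈ -0.9 + 0.51962*I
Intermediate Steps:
F(l) = l^(3/2)
U(b) = 1/(-7 + b) (U(b) = 1/(b - 7) = 1/(-7 + b))
(F(X) + 9)*U(-3) = ((-3)^(3/2) + 9)/(-7 - 3) = (-3*I*√3 + 9)/(-10) = (9 - 3*I*√3)*(-⅒) = -9/10 + 3*I*√3/10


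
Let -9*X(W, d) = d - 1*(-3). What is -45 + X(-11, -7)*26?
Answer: -301/9 ≈ -33.444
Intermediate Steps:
X(W, d) = -⅓ - d/9 (X(W, d) = -(d - 1*(-3))/9 = -(d + 3)/9 = -(3 + d)/9 = -⅓ - d/9)
-45 + X(-11, -7)*26 = -45 + (-⅓ - ⅑*(-7))*26 = -45 + (-⅓ + 7/9)*26 = -45 + (4/9)*26 = -45 + 104/9 = -301/9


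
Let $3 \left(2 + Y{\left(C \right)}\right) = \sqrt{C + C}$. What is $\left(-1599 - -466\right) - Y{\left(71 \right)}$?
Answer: $-1131 - \frac{\sqrt{142}}{3} \approx -1135.0$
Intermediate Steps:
$Y{\left(C \right)} = -2 + \frac{\sqrt{2} \sqrt{C}}{3}$ ($Y{\left(C \right)} = -2 + \frac{\sqrt{C + C}}{3} = -2 + \frac{\sqrt{2 C}}{3} = -2 + \frac{\sqrt{2} \sqrt{C}}{3}$)
$\left(-1599 - -466\right) - Y{\left(71 \right)} = \left(-1599 - -466\right) - \left(-2 + \frac{\sqrt{2} \sqrt{71}}{3}\right) = \left(-1599 + 466\right) - \left(-2 + \frac{\sqrt{142}}{3}\right) = -1133 + \left(2 - \frac{\sqrt{142}}{3}\right) = -1131 - \frac{\sqrt{142}}{3}$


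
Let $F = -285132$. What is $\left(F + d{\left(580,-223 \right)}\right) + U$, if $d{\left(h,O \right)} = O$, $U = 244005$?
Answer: $-41350$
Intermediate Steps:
$\left(F + d{\left(580,-223 \right)}\right) + U = \left(-285132 - 223\right) + 244005 = -285355 + 244005 = -41350$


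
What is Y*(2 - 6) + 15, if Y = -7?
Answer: 43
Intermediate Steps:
Y*(2 - 6) + 15 = -7*(2 - 6) + 15 = -7*(-4) + 15 = 28 + 15 = 43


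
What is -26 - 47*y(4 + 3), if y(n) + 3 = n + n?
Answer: -543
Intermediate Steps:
y(n) = -3 + 2*n (y(n) = -3 + (n + n) = -3 + 2*n)
-26 - 47*y(4 + 3) = -26 - 47*(-3 + 2*(4 + 3)) = -26 - 47*(-3 + 2*7) = -26 - 47*(-3 + 14) = -26 - 47*11 = -26 - 517 = -543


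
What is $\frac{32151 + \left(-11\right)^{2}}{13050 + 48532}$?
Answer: $\frac{16136}{30791} \approx 0.52405$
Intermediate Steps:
$\frac{32151 + \left(-11\right)^{2}}{13050 + 48532} = \frac{32151 + 121}{61582} = 32272 \cdot \frac{1}{61582} = \frac{16136}{30791}$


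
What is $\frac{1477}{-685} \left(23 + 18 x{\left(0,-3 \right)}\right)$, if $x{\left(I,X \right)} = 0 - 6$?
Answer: $\frac{25109}{137} \approx 183.28$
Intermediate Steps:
$x{\left(I,X \right)} = -6$ ($x{\left(I,X \right)} = 0 - 6 = -6$)
$\frac{1477}{-685} \left(23 + 18 x{\left(0,-3 \right)}\right) = \frac{1477}{-685} \left(23 + 18 \left(-6\right)\right) = 1477 \left(- \frac{1}{685}\right) \left(23 - 108\right) = \left(- \frac{1477}{685}\right) \left(-85\right) = \frac{25109}{137}$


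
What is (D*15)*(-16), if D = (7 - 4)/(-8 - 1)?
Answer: 80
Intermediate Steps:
D = -⅓ (D = 3/(-9) = 3*(-⅑) = -⅓ ≈ -0.33333)
(D*15)*(-16) = -⅓*15*(-16) = -5*(-16) = 80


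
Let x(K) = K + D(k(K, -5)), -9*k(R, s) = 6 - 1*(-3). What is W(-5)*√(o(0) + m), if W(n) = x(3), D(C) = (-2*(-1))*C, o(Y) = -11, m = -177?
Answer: 2*I*√47 ≈ 13.711*I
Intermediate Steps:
k(R, s) = -1 (k(R, s) = -(6 - 1*(-3))/9 = -(6 + 3)/9 = -⅑*9 = -1)
D(C) = 2*C
x(K) = -2 + K (x(K) = K + 2*(-1) = K - 2 = -2 + K)
W(n) = 1 (W(n) = -2 + 3 = 1)
W(-5)*√(o(0) + m) = 1*√(-11 - 177) = 1*√(-188) = 1*(2*I*√47) = 2*I*√47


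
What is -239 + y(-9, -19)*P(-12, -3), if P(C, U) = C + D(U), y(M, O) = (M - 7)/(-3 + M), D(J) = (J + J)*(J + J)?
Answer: -207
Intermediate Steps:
D(J) = 4*J² (D(J) = (2*J)*(2*J) = 4*J²)
y(M, O) = (-7 + M)/(-3 + M)
P(C, U) = C + 4*U²
-239 + y(-9, -19)*P(-12, -3) = -239 + ((-7 - 9)/(-3 - 9))*(-12 + 4*(-3)²) = -239 + (-16/(-12))*(-12 + 4*9) = -239 + (-1/12*(-16))*(-12 + 36) = -239 + (4/3)*24 = -239 + 32 = -207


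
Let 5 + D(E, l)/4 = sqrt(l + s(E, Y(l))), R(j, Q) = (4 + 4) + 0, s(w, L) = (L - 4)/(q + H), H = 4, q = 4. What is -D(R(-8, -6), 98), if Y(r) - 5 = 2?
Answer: 20 - sqrt(1574) ≈ -19.674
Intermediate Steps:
Y(r) = 7 (Y(r) = 5 + 2 = 7)
s(w, L) = -1/2 + L/8 (s(w, L) = (L - 4)/(4 + 4) = (-4 + L)/8 = (-4 + L)*(1/8) = -1/2 + L/8)
R(j, Q) = 8 (R(j, Q) = 8 + 0 = 8)
D(E, l) = -20 + 4*sqrt(3/8 + l) (D(E, l) = -20 + 4*sqrt(l + (-1/2 + (1/8)*7)) = -20 + 4*sqrt(l + (-1/2 + 7/8)) = -20 + 4*sqrt(l + 3/8) = -20 + 4*sqrt(3/8 + l))
-D(R(-8, -6), 98) = -(-20 + sqrt(6 + 16*98)) = -(-20 + sqrt(6 + 1568)) = -(-20 + sqrt(1574)) = 20 - sqrt(1574)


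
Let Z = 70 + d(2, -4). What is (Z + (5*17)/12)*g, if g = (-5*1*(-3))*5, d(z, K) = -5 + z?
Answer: 22225/4 ≈ 5556.3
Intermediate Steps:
Z = 67 (Z = 70 + (-5 + 2) = 70 - 3 = 67)
g = 75 (g = -5*(-3)*5 = 15*5 = 75)
(Z + (5*17)/12)*g = (67 + (5*17)/12)*75 = (67 + 85*(1/12))*75 = (67 + 85/12)*75 = (889/12)*75 = 22225/4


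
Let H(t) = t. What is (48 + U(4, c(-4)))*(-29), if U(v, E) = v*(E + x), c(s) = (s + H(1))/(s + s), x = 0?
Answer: -2871/2 ≈ -1435.5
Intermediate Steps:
c(s) = (1 + s)/(2*s) (c(s) = (s + 1)/(s + s) = (1 + s)/((2*s)) = (1 + s)*(1/(2*s)) = (1 + s)/(2*s))
U(v, E) = E*v (U(v, E) = v*(E + 0) = v*E = E*v)
(48 + U(4, c(-4)))*(-29) = (48 + ((½)*(1 - 4)/(-4))*4)*(-29) = (48 + ((½)*(-¼)*(-3))*4)*(-29) = (48 + (3/8)*4)*(-29) = (48 + 3/2)*(-29) = (99/2)*(-29) = -2871/2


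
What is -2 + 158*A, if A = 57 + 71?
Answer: 20222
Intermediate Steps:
A = 128
-2 + 158*A = -2 + 158*128 = -2 + 20224 = 20222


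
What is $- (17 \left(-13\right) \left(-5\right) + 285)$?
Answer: $-1390$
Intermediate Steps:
$- (17 \left(-13\right) \left(-5\right) + 285) = - (\left(-221\right) \left(-5\right) + 285) = - (1105 + 285) = \left(-1\right) 1390 = -1390$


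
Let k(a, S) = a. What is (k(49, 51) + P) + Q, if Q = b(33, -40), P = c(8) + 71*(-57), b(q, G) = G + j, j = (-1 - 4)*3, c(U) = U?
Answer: -4045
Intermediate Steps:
j = -15 (j = -5*3 = -15)
b(q, G) = -15 + G (b(q, G) = G - 15 = -15 + G)
P = -4039 (P = 8 + 71*(-57) = 8 - 4047 = -4039)
Q = -55 (Q = -15 - 40 = -55)
(k(49, 51) + P) + Q = (49 - 4039) - 55 = -3990 - 55 = -4045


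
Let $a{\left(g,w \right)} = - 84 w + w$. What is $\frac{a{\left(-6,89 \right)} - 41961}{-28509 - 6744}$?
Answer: $\frac{49348}{35253} \approx 1.3998$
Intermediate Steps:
$a{\left(g,w \right)} = - 83 w$
$\frac{a{\left(-6,89 \right)} - 41961}{-28509 - 6744} = \frac{\left(-83\right) 89 - 41961}{-28509 - 6744} = \frac{-7387 - 41961}{-35253} = \left(-49348\right) \left(- \frac{1}{35253}\right) = \frac{49348}{35253}$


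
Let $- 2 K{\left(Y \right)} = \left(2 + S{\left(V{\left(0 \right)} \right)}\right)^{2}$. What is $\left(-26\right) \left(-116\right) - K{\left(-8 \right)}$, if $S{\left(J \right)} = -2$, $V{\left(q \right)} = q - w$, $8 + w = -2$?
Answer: $3016$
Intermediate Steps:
$w = -10$ ($w = -8 - 2 = -10$)
$V{\left(q \right)} = 10 + q$ ($V{\left(q \right)} = q - -10 = q + 10 = 10 + q$)
$K{\left(Y \right)} = 0$ ($K{\left(Y \right)} = - \frac{\left(2 - 2\right)^{2}}{2} = - \frac{0^{2}}{2} = \left(- \frac{1}{2}\right) 0 = 0$)
$\left(-26\right) \left(-116\right) - K{\left(-8 \right)} = \left(-26\right) \left(-116\right) - 0 = 3016 + 0 = 3016$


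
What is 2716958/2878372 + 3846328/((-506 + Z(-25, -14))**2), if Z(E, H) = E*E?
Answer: 46679149833/171263134 ≈ 272.56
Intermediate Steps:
Z(E, H) = E**2
2716958/2878372 + 3846328/((-506 + Z(-25, -14))**2) = 2716958/2878372 + 3846328/((-506 + (-25)**2)**2) = 2716958*(1/2878372) + 3846328/((-506 + 625)**2) = 1358479/1439186 + 3846328/(119**2) = 1358479/1439186 + 3846328/14161 = 46679149833/171263134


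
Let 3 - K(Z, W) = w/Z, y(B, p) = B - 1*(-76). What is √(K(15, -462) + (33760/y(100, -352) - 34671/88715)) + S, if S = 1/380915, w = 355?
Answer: 1/380915 + √12095520292515/266145 ≈ 13.068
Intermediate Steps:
y(B, p) = 76 + B (y(B, p) = B + 76 = 76 + B)
K(Z, W) = 3 - 355/Z
S = 1/380915 ≈ 2.6253e-6
√(K(15, -462) + (33760/y(100, -352) - 34671/88715)) + S = √((3 - 355/15) + (33760/(76 + 100) - 34671/88715)) + 1/380915 = √((3 - 355*1/15) + (33760/176 - 34671*1/88715)) + 1/380915 = √((3 - 71/3) + (33760*(1/176) - 34671/88715)) + 1/380915 = √(-62/3 + (2110/11 - 34671/88715)) + 1/380915 = √(-62/3 + 16982479/88715) + 1/380915 = √(45447107/266145) + 1/380915 = √12095520292515/266145 + 1/380915 = 1/380915 + √12095520292515/266145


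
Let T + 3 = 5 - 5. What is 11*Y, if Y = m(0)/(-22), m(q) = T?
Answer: 3/2 ≈ 1.5000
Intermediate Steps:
T = -3 (T = -3 + (5 - 5) = -3 + 0 = -3)
m(q) = -3
Y = 3/22 (Y = -3/(-22) = -3*(-1/22) = 3/22 ≈ 0.13636)
11*Y = 11*(3/22) = 3/2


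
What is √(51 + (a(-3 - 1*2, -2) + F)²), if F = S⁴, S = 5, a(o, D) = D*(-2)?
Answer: 46*√187 ≈ 629.04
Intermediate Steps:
a(o, D) = -2*D
F = 625 (F = 5⁴ = 625)
√(51 + (a(-3 - 1*2, -2) + F)²) = √(51 + (-2*(-2) + 625)²) = √(51 + (4 + 625)²) = √(51 + 629²) = √(51 + 395641) = √395692 = 46*√187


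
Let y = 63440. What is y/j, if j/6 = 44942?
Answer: 15860/67413 ≈ 0.23527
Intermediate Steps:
j = 269652 (j = 6*44942 = 269652)
y/j = 63440/269652 = 63440*(1/269652) = 15860/67413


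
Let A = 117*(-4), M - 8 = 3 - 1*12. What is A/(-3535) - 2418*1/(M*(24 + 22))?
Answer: 4284579/81305 ≈ 52.698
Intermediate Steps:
M = -1 (M = 8 + (3 - 1*12) = 8 + (3 - 12) = 8 - 9 = -1)
A = -468
A/(-3535) - 2418*1/(M*(24 + 22)) = -468/(-3535) - 2418*(-1/(24 + 22)) = -468*(-1/3535) - 2418/((-1*46)) = 468/3535 - 2418/(-46) = 468/3535 - 2418*(-1/46) = 468/3535 + 1209/23 = 4284579/81305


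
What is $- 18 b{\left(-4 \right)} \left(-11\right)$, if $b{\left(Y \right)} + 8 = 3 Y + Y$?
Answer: $-4752$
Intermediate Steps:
$b{\left(Y \right)} = -8 + 4 Y$ ($b{\left(Y \right)} = -8 + \left(3 Y + Y\right) = -8 + 4 Y$)
$- 18 b{\left(-4 \right)} \left(-11\right) = - 18 \left(-8 + 4 \left(-4\right)\right) \left(-11\right) = - 18 \left(-8 - 16\right) \left(-11\right) = \left(-18\right) \left(-24\right) \left(-11\right) = 432 \left(-11\right) = -4752$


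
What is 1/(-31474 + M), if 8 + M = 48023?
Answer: 1/16541 ≈ 6.0456e-5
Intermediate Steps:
M = 48015 (M = -8 + 48023 = 48015)
1/(-31474 + M) = 1/(-31474 + 48015) = 1/16541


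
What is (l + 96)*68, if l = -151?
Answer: -3740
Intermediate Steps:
(l + 96)*68 = (-151 + 96)*68 = -55*68 = -3740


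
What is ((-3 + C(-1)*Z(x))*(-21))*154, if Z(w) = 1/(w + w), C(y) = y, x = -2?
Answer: 17787/2 ≈ 8893.5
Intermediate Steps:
Z(w) = 1/(2*w)
((-3 + C(-1)*Z(x))*(-21))*154 = ((-3 - 1/(2*(-2)))*(-21))*154 = ((-3 - (-1)/(2*2))*(-21))*154 = ((-3 - 1*(-¼))*(-21))*154 = ((-3 + ¼)*(-21))*154 = -11/4*(-21)*154 = (231/4)*154 = 17787/2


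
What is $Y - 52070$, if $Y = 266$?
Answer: $-51804$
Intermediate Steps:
$Y - 52070 = 266 - 52070 = -51804$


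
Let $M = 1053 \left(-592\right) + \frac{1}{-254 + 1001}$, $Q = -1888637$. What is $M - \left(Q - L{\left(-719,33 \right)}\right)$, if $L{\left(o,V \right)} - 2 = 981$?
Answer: $\frac{945884269}{747} \approx 1.2662 \cdot 10^{6}$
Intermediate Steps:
$L{\left(o,V \right)} = 983$ ($L{\left(o,V \right)} = 2 + 981 = 983$)
$M = - \frac{465661871}{747}$ ($M = -623376 + \frac{1}{747} = - \frac{465661871}{747} \approx -6.2338 \cdot 10^{5}$)
$M - \left(Q - L{\left(-719,33 \right)}\right) = - \frac{465661871}{747} + \left(983 - -1888637\right) = - \frac{465661871}{747} + \left(983 + 1888637\right) = - \frac{465661871}{747} + 1889620 = \frac{945884269}{747}$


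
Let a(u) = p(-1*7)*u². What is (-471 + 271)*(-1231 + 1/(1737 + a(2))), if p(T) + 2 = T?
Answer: 418786000/1701 ≈ 2.4620e+5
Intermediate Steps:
p(T) = -2 + T
a(u) = -9*u² (a(u) = (-2 - 1*7)*u² = (-2 - 7)*u² = -9*u²)
(-471 + 271)*(-1231 + 1/(1737 + a(2))) = (-471 + 271)*(-1231 + 1/(1737 - 9*2²)) = -200*(-1231 + 1/(1737 - 9*4)) = -200*(-1231 + 1/(1737 - 36)) = -200*(-1231 + 1/1701) = -200*(-2093930/1701) = 418786000/1701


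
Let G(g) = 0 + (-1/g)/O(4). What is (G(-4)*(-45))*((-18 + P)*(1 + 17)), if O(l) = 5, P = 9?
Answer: 729/2 ≈ 364.50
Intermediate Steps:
G(g) = -1/(5*g) (G(g) = 0 - 1/g/5 = 0 - 1/g*(1/5) = 0 - 1/(5*g) = -1/(5*g))
(G(-4)*(-45))*((-18 + P)*(1 + 17)) = (-1/5/(-4)*(-45))*((-18 + 9)*(1 + 17)) = (-1/5*(-1/4)*(-45))*(-9*18) = ((1/20)*(-45))*(-162) = -9/4*(-162) = 729/2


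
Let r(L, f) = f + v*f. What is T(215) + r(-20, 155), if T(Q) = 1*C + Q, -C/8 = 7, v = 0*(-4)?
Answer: 314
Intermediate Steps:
v = 0
C = -56 (C = -8*7 = -56)
r(L, f) = f (r(L, f) = f + 0*f = f + 0 = f)
T(Q) = -56 + Q (T(Q) = 1*(-56) + Q = -56 + Q)
T(215) + r(-20, 155) = (-56 + 215) + 155 = 159 + 155 = 314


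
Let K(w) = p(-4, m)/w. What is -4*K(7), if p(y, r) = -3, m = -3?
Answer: 12/7 ≈ 1.7143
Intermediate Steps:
K(w) = -3/w
-4*K(7) = -(-12)/7 = -4*(-3/7) = 12/7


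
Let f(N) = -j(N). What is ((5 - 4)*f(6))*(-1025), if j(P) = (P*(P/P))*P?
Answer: 36900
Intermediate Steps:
j(P) = P² (j(P) = (P*1)*P = P*P = P²)
f(N) = -N²
((5 - 4)*f(6))*(-1025) = ((5 - 4)*(-1*6²))*(-1025) = (1*(-1*36))*(-1025) = (1*(-36))*(-1025) = -36*(-1025) = 36900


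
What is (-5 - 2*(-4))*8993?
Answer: 26979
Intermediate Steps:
(-5 - 2*(-4))*8993 = (-5 - 1*(-8))*8993 = (-5 + 8)*8993 = 3*8993 = 26979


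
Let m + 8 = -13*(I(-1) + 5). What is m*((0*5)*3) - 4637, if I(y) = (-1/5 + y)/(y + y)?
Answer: -4637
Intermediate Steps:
I(y) = (-⅕ + y)/(2*y) (I(y) = (-1*⅕ + y)/((2*y)) = (-⅕ + y)*(1/(2*y)) = (-⅕ + y)/(2*y))
m = -404/5 (m = -8 - 13*((⅒)*(-1 + 5*(-1))/(-1) + 5) = -8 - 13*((⅒)*(-1)*(-1 - 5) + 5) = -8 - 13*((⅒)*(-1)*(-6) + 5) = -8 - 13*(⅗ + 5) = -8 - 13*28/5 = -8 - 364/5 = -404/5 ≈ -80.800)
m*((0*5)*3) - 4637 = -404*0*5*3/5 - 4637 = -0*3 - 4637 = -404/5*0 - 4637 = 0 - 4637 = -4637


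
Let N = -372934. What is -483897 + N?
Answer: -856831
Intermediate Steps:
-483897 + N = -483897 - 372934 = -856831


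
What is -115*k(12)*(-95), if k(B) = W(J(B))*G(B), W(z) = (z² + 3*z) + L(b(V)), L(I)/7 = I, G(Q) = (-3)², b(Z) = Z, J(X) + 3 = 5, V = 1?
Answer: 1671525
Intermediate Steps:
J(X) = 2 (J(X) = -3 + 5 = 2)
G(Q) = 9
L(I) = 7*I
W(z) = 7 + z² + 3*z (W(z) = (z² + 3*z) + 7*1 = (z² + 3*z) + 7 = 7 + z² + 3*z)
k(B) = 153 (k(B) = (7 + 2² + 3*2)*9 = (7 + 4 + 6)*9 = 17*9 = 153)
-115*k(12)*(-95) = -115*153*(-95) = -17595*(-95) = 1671525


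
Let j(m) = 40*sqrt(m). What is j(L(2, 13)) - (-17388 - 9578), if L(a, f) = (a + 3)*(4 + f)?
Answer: 26966 + 40*sqrt(85) ≈ 27335.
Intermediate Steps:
L(a, f) = (3 + a)*(4 + f)
j(L(2, 13)) - (-17388 - 9578) = 40*sqrt(12 + 3*13 + 4*2 + 2*13) - (-17388 - 9578) = 40*sqrt(12 + 39 + 8 + 26) - 1*(-26966) = 40*sqrt(85) + 26966 = 26966 + 40*sqrt(85)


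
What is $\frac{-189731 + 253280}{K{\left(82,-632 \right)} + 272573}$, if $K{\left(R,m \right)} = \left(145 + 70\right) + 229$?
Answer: $\frac{63549}{273017} \approx 0.23277$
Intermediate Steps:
$K{\left(R,m \right)} = 444$ ($K{\left(R,m \right)} = 215 + 229 = 444$)
$\frac{-189731 + 253280}{K{\left(82,-632 \right)} + 272573} = \frac{-189731 + 253280}{444 + 272573} = \frac{63549}{273017}$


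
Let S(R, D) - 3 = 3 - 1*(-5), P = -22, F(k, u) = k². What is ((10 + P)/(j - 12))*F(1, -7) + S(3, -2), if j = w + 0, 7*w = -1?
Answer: 1019/85 ≈ 11.988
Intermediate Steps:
w = -⅐ (w = (⅐)*(-1) = -⅐ ≈ -0.14286)
j = -⅐ (j = -⅐ + 0 = -⅐ ≈ -0.14286)
S(R, D) = 11 (S(R, D) = 3 + (3 - 1*(-5)) = 3 + (3 + 5) = 3 + 8 = 11)
((10 + P)/(j - 12))*F(1, -7) + S(3, -2) = ((10 - 22)/(-⅐ - 12))*1² + 11 = -12/(-85/7)*1 + 11 = -12*(-7/85)*1 + 11 = (84/85)*1 + 11 = 84/85 + 11 = 1019/85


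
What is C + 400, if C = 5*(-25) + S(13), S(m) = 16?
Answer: 291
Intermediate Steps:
C = -109 (C = 5*(-25) + 16 = -125 + 16 = -109)
C + 400 = -109 + 400 = 291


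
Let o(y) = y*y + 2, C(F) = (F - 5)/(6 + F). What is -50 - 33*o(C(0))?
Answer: -1667/12 ≈ -138.92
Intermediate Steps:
C(F) = (-5 + F)/(6 + F)
o(y) = 2 + y² (o(y) = y² + 2 = 2 + y²)
-50 - 33*o(C(0)) = -50 - 33*(2 + ((-5 + 0)/(6 + 0))²) = -50 - 33*(2 + (-5/6)²) = -50 - 33*(2 + ((⅙)*(-5))²) = -50 - 33*(2 + (-⅚)²) = -50 - 33*(2 + 25/36) = -50 - 33*97/36 = -50 - 1067/12 = -1667/12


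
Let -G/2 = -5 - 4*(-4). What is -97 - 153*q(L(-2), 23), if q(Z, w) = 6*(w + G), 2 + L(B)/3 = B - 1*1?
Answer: -1015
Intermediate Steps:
G = -22 (G = -2*(-5 - 4*(-4)) = -2*(-5 + 16) = -2*11 = -22)
L(B) = -9 + 3*B (L(B) = -6 + 3*(B - 1*1) = -6 + 3*(B - 1) = -6 + 3*(-1 + B) = -6 + (-3 + 3*B) = -9 + 3*B)
q(Z, w) = -132 + 6*w (q(Z, w) = 6*(w - 22) = 6*(-22 + w) = -132 + 6*w)
-97 - 153*q(L(-2), 23) = -97 - 153*(-132 + 6*23) = -97 - 153*(-132 + 138) = -97 - 153*6 = -97 - 918 = -1015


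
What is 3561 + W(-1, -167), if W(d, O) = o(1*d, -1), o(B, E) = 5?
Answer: 3566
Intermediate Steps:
W(d, O) = 5
3561 + W(-1, -167) = 3561 + 5 = 3566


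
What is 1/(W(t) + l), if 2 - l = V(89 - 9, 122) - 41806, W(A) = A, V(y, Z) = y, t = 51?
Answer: 1/41779 ≈ 2.3935e-5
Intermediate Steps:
l = 41728 (l = 2 - ((89 - 9) - 41806) = 2 - (80 - 41806) = 2 - 1*(-41726) = 2 + 41726 = 41728)
1/(W(t) + l) = 1/(51 + 41728) = 1/41779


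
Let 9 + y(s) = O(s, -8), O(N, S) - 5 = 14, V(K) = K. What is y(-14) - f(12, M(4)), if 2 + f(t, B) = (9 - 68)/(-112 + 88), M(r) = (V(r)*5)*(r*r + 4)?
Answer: 229/24 ≈ 9.5417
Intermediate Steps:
M(r) = 5*r*(4 + r²) (M(r) = (r*5)*(r*r + 4) = (5*r)*(r² + 4) = (5*r)*(4 + r²) = 5*r*(4 + r²))
O(N, S) = 19 (O(N, S) = 5 + 14 = 19)
f(t, B) = 11/24 (f(t, B) = -2 + (9 - 68)/(-112 + 88) = -2 - 59/(-24) = -2 - 59*(-1/24) = -2 + 59/24 = 11/24)
y(s) = 10 (y(s) = -9 + 19 = 10)
y(-14) - f(12, M(4)) = 10 - 1*11/24 = 10 - 11/24 = 229/24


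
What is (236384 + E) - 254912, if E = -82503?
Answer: -101031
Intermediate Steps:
(236384 + E) - 254912 = (236384 - 82503) - 254912 = 153881 - 254912 = -101031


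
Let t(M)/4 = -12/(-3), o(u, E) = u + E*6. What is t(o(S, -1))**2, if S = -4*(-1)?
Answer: 256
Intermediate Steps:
S = 4
o(u, E) = u + 6*E
t(M) = 16 (t(M) = 4*(-12/(-3)) = 4*(-12*(-1/3)) = 4*4 = 16)
t(o(S, -1))**2 = 16**2 = 256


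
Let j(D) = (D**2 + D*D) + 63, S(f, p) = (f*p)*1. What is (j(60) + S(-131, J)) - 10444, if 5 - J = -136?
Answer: -21652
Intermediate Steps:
J = 141 (J = 5 - 1*(-136) = 5 + 136 = 141)
S(f, p) = f*p
j(D) = 63 + 2*D**2 (j(D) = (D**2 + D**2) + 63 = 2*D**2 + 63 = 63 + 2*D**2)
(j(60) + S(-131, J)) - 10444 = ((63 + 2*60**2) - 131*141) - 10444 = ((63 + 2*3600) - 18471) - 10444 = ((63 + 7200) - 18471) - 10444 = (7263 - 18471) - 10444 = -11208 - 10444 = -21652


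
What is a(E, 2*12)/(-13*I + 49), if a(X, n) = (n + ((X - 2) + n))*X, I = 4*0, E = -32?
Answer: -64/7 ≈ -9.1429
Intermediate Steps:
I = 0
a(X, n) = X*(-2 + X + 2*n) (a(X, n) = (n + ((-2 + X) + n))*X = (n + (-2 + X + n))*X = (-2 + X + 2*n)*X = X*(-2 + X + 2*n))
a(E, 2*12)/(-13*I + 49) = (-32*(-2 - 32 + 2*(2*12)))/(-13*0 + 49) = (-32*(-2 - 32 + 2*24))/(0 + 49) = -32*(-2 - 32 + 48)/49 = -32*14*(1/49) = -448*1/49 = -64/7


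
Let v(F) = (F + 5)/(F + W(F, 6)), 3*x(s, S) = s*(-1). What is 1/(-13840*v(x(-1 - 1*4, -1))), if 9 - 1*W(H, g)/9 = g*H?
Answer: 11/138400 ≈ 7.9480e-5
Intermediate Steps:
W(H, g) = 81 - 9*H*g (W(H, g) = 81 - 9*g*H = 81 - 9*H*g)
x(s, S) = -s/3 (x(s, S) = (s*(-1))/3 = (-s)/3 = -s/3)
v(F) = (5 + F)/(81 - 53*F) (v(F) = (F + 5)/(F + (81 - 9*F*6)) = (5 + F)/(F + (81 - 54*F)) = (5 + F)/(81 - 53*F))
1/(-13840*v(x(-1 - 1*4, -1))) = 1/(-13840*(5 - (-1 - 1*4)/3)/(81 - (-53)*(-1 - 1*4)/3)) = 1/(-13840*(5 - (-1 - 4)/3)/(81 - (-53)*(-1 - 4)/3)) = 1/(-13840*(5 - ⅓*(-5))/(81 - (-53)*(-5)/3)) = 1/(-13840*(5 + 5/3)/(81 - 53*5/3)) = 1/(-13840*20/((81 - 265/3)*3)) = 1/(-13840*20/((-22/3)*3)) = 1/(-(-20760)*20/(11*3)) = 1/(-13840*(-10/11)) = 1/(138400/11) = 11/138400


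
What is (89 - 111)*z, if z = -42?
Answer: 924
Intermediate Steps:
(89 - 111)*z = (89 - 111)*(-42) = -22*(-42) = 924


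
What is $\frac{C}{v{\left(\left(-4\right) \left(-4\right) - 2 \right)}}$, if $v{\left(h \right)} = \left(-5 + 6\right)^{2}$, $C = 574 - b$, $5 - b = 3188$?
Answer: $3757$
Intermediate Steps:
$b = -3183$ ($b = 5 - 3188 = -3183$)
$C = 3757$ ($C = 574 - -3183 = 574 + 3183 = 3757$)
$v{\left(h \right)} = 1$ ($v{\left(h \right)} = 1^{2} = 1$)
$\frac{C}{v{\left(\left(-4\right) \left(-4\right) - 2 \right)}} = \frac{3757}{1} = 3757 \cdot 1 = 3757$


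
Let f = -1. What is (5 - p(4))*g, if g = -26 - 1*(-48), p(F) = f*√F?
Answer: 154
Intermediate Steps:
p(F) = -√F
g = 22 (g = -26 + 48 = 22)
(5 - p(4))*g = (5 - (-1)*√4)*22 = (5 - (-1)*2)*22 = (5 - 1*(-2))*22 = (5 + 2)*22 = 7*22 = 154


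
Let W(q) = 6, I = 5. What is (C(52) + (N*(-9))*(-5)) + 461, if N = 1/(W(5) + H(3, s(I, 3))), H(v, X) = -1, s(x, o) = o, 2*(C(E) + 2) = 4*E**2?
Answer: 5876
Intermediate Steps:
C(E) = -2 + 2*E**2 (C(E) = -2 + (4*E**2)/2 = -2 + 2*E**2)
N = 1/5 (N = 1/(6 - 1) = 1/5 ≈ 0.20000)
(C(52) + (N*(-9))*(-5)) + 461 = ((-2 + 2*52**2) + ((1/5)*(-9))*(-5)) + 461 = ((-2 + 2*2704) - 9/5*(-5)) + 461 = ((-2 + 5408) + 9) + 461 = (5406 + 9) + 461 = 5415 + 461 = 5876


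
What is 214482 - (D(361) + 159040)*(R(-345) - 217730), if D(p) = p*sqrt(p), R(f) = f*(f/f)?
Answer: 36178638907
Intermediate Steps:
R(f) = f (R(f) = f*1 = f)
D(p) = p**(3/2)
214482 - (D(361) + 159040)*(R(-345) - 217730) = 214482 - (361**(3/2) + 159040)*(-345 - 217730) = 214482 - (6859 + 159040)*(-218075) = 214482 - 165899*(-218075) = 214482 - 1*(-36178424425) = 214482 + 36178424425 = 36178638907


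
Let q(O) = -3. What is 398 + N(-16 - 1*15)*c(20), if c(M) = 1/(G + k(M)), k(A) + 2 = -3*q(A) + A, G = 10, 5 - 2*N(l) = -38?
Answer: 29495/74 ≈ 398.58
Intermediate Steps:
N(l) = 43/2 (N(l) = 5/2 - 1/2*(-38) = 5/2 + 19 = 43/2)
k(A) = 7 + A (k(A) = -2 + (-3*(-3) + A) = -2 + (9 + A) = 7 + A)
c(M) = 1/(17 + M) (c(M) = 1/(10 + (7 + M)) = 1/(17 + M))
398 + N(-16 - 1*15)*c(20) = 398 + 43/(2*(17 + 20)) = 398 + (43/2)/37 = 398 + (43/2)*(1/37) = 398 + 43/74 = 29495/74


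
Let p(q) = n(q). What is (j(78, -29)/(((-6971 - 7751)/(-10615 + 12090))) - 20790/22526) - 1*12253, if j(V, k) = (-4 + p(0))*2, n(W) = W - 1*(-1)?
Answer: -145126493057/11843849 ≈ -12253.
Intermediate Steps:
n(W) = 1 + W (n(W) = W + 1 = 1 + W)
p(q) = 1 + q
j(V, k) = -6 (j(V, k) = (-4 + (1 + 0))*2 = (-4 + 1)*2 = -3*2 = -6)
(j(78, -29)/(((-6971 - 7751)/(-10615 + 12090))) - 20790/22526) - 1*12253 = (-6*(-10615 + 12090)/(-6971 - 7751) - 20790/22526) - 1*12253 = (-6/((-14722/1475)) - 20790*1/22526) - 12253 = (-6/((-14722*1/1475)) - 1485/1609) - 12253 = (-6/(-14722/1475) - 1485/1609) - 12253 = (-6*(-1475/14722) - 1485/1609) - 12253 = (4425/7361 - 1485/1609) - 12253 = -3811260/11843849 - 12253 = -145126493057/11843849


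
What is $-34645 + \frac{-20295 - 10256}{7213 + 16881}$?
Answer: $- \frac{834767181}{24094} \approx -34646.0$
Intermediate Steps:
$-34645 + \frac{-20295 - 10256}{7213 + 16881} = -34645 - \frac{30551}{24094} = - \frac{834767181}{24094}$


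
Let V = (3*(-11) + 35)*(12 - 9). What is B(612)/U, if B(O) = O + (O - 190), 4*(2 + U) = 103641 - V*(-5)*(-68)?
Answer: 4136/101593 ≈ 0.040711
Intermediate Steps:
V = 6 (V = (-33 + 35)*3 = 2*3 = 6)
U = 101593/4 (U = -2 + (103641 - 6*(-5)*(-68))/4 = -2 + (103641 - (-30)*(-68))/4 = -2 + (103641 - 1*2040)/4 = -2 + (103641 - 2040)/4 = -2 + (¼)*101601 = -2 + 101601/4 = 101593/4 ≈ 25398.)
B(O) = -190 + 2*O (B(O) = O + (-190 + O) = -190 + 2*O)
B(612)/U = (-190 + 2*612)/(101593/4) = (-190 + 1224)*(4/101593) = 1034*(4/101593) = 4136/101593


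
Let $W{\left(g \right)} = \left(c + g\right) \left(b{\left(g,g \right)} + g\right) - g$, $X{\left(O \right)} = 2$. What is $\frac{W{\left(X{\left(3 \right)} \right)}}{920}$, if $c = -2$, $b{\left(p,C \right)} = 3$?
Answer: $- \frac{1}{460} \approx -0.0021739$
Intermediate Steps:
$W{\left(g \right)} = - g + \left(-2 + g\right) \left(3 + g\right)$ ($W{\left(g \right)} = \left(-2 + g\right) \left(3 + g\right) - g = - g + \left(-2 + g\right) \left(3 + g\right)$)
$\frac{W{\left(X{\left(3 \right)} \right)}}{920} = \frac{-6 + 2^{2}}{920} = \left(-6 + 4\right) \frac{1}{920} = \left(-2\right) \frac{1}{920} = - \frac{1}{460}$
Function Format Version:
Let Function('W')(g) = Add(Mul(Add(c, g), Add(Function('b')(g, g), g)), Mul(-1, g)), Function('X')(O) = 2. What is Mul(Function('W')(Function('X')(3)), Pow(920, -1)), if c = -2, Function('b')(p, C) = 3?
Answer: Rational(-1, 460) ≈ -0.0021739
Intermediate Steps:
Function('W')(g) = Add(Mul(-1, g), Mul(Add(-2, g), Add(3, g))) (Function('W')(g) = Add(Mul(Add(-2, g), Add(3, g)), Mul(-1, g)) = Add(Mul(-1, g), Mul(Add(-2, g), Add(3, g))))
Mul(Function('W')(Function('X')(3)), Pow(920, -1)) = Mul(Add(-6, Pow(2, 2)), Pow(920, -1)) = Mul(Add(-6, 4), Rational(1, 920)) = Mul(-2, Rational(1, 920)) = Rational(-1, 460)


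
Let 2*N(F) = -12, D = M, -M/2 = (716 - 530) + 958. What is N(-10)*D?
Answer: 13728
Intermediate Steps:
M = -2288 (M = -2*((716 - 530) + 958) = -2*(186 + 958) = -2*1144 = -2288)
D = -2288
N(F) = -6 (N(F) = (1/2)*(-12) = -6)
N(-10)*D = -6*(-2288) = 13728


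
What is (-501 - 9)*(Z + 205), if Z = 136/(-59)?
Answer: -6099090/59 ≈ -1.0337e+5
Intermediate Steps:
Z = -136/59 (Z = 136*(-1/59) = -136/59 ≈ -2.3051)
(-501 - 9)*(Z + 205) = (-501 - 9)*(-136/59 + 205) = -510*11959/59 = -6099090/59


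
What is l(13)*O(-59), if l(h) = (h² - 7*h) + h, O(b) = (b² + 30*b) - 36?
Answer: 152425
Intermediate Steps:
O(b) = -36 + b² + 30*b
l(h) = h² - 6*h
l(13)*O(-59) = (13*(-6 + 13))*(-36 + (-59)² + 30*(-59)) = (13*7)*(-36 + 3481 - 1770) = 91*1675 = 152425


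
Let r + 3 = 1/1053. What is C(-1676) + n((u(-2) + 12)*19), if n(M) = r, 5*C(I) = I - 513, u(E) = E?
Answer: -2320807/5265 ≈ -440.80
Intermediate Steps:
C(I) = -513/5 + I/5 (C(I) = (I - 513)/5 = (-513 + I)/5 = -513/5 + I/5)
r = -3158/1053 (r = -3 + 1/1053 = -3158/1053 ≈ -2.9991)
n(M) = -3158/1053
C(-1676) + n((u(-2) + 12)*19) = (-513/5 + (1/5)*(-1676)) - 3158/1053 = (-513/5 - 1676/5) - 3158/1053 = -2189/5 - 3158/1053 = -2320807/5265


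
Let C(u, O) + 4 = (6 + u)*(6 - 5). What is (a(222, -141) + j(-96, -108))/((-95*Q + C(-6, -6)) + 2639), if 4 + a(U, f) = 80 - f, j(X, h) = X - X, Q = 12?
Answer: 217/1495 ≈ 0.14515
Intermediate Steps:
j(X, h) = 0
a(U, f) = 76 - f (a(U, f) = -4 + (80 - f) = 76 - f)
C(u, O) = 2 + u (C(u, O) = -4 + (6 + u)*(6 - 5) = -4 + (6 + u)*1 = -4 + (6 + u) = 2 + u)
(a(222, -141) + j(-96, -108))/((-95*Q + C(-6, -6)) + 2639) = ((76 - 1*(-141)) + 0)/((-95*12 + (2 - 6)) + 2639) = ((76 + 141) + 0)/((-1140 - 4) + 2639) = (217 + 0)/(-1144 + 2639) = 217/1495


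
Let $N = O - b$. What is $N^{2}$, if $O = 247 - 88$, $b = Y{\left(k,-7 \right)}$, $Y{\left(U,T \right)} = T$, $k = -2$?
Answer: $27556$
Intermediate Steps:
$b = -7$
$O = 159$ ($O = 247 - 88 = 159$)
$N = 166$ ($N = 159 - -7 = 159 + 7 = 166$)
$N^{2} = 166^{2} = 27556$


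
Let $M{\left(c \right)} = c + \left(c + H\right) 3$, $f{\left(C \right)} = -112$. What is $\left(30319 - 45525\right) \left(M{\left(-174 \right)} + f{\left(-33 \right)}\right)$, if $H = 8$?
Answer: $11921504$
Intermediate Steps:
$M{\left(c \right)} = 24 + 4 c$ ($M{\left(c \right)} = c + \left(c + 8\right) 3 = c + \left(8 + c\right) 3 = c + \left(24 + 3 c\right) = 24 + 4 c$)
$\left(30319 - 45525\right) \left(M{\left(-174 \right)} + f{\left(-33 \right)}\right) = \left(30319 - 45525\right) \left(\left(24 + 4 \left(-174\right)\right) - 112\right) = - 15206 \left(\left(24 - 696\right) - 112\right) = - 15206 \left(-672 - 112\right) = \left(-15206\right) \left(-784\right) = 11921504$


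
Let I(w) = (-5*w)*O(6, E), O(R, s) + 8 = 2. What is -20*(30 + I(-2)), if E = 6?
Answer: 600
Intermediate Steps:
O(R, s) = -6 (O(R, s) = -8 + 2 = -6)
I(w) = 30*w (I(w) = -5*w*(-6) = 30*w)
-20*(30 + I(-2)) = -20*(30 + 30*(-2)) = -20*(30 - 60) = -20*(-30) = 600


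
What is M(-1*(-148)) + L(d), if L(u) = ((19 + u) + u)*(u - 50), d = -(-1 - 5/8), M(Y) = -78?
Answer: -36939/32 ≈ -1154.3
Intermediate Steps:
d = 13/8 (d = -(-1 - 5*⅛) = -(-1 - 5/8) = -1*(-13/8) = 13/8 ≈ 1.6250)
L(u) = (-50 + u)*(19 + 2*u) (L(u) = (19 + 2*u)*(-50 + u) = (-50 + u)*(19 + 2*u))
M(-1*(-148)) + L(d) = -78 + (-950 - 81*13/8 + 2*(13/8)²) = -78 + (-950 - 1053/8 + 2*(169/64)) = -78 + (-950 - 1053/8 + 169/32) = -78 - 34443/32 = -36939/32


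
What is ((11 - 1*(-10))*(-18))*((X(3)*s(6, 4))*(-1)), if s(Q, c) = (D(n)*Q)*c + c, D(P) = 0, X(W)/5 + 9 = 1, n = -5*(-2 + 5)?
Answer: -60480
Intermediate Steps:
n = -15 (n = -5*3 = -15)
X(W) = -40 (X(W) = -45 + 5*1 = -45 + 5 = -40)
s(Q, c) = c (s(Q, c) = (0*Q)*c + c = 0*c + c = 0 + c = c)
((11 - 1*(-10))*(-18))*((X(3)*s(6, 4))*(-1)) = ((11 - 1*(-10))*(-18))*(-40*4*(-1)) = ((11 + 10)*(-18))*(-160*(-1)) = (21*(-18))*160 = -378*160 = -60480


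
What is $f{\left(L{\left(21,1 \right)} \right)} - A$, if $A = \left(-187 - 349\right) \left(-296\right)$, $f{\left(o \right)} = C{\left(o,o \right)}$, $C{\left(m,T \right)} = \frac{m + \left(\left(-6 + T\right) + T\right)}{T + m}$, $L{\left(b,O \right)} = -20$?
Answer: $- \frac{3173087}{20} \approx -1.5865 \cdot 10^{5}$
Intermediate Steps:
$C{\left(m,T \right)} = \frac{-6 + m + 2 T}{T + m}$ ($C{\left(m,T \right)} = \frac{m + \left(-6 + 2 T\right)}{T + m} = \frac{-6 + m + 2 T}{T + m}$)
$f{\left(o \right)} = \frac{-6 + 3 o}{2 o}$ ($f{\left(o \right)} = \frac{-6 + o + 2 o}{o + o} = \frac{-6 + 3 o}{2 o}$)
$A = 158656$ ($A = \left(-536\right) \left(-296\right) = 158656$)
$f{\left(L{\left(21,1 \right)} \right)} - A = \left(\frac{3}{2} - \frac{3}{-20}\right) - 158656 = \left(\frac{3}{2} - - \frac{3}{20}\right) - 158656 = \left(\frac{3}{2} + \frac{3}{20}\right) - 158656 = \frac{33}{20} - 158656 = - \frac{3173087}{20}$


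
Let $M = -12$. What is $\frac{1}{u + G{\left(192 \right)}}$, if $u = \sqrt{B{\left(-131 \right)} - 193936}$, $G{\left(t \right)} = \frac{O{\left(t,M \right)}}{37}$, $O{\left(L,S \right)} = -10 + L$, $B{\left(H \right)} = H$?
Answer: $\frac{6734}{265710847} - \frac{4107 i \sqrt{21563}}{265710847} \approx 2.5343 \cdot 10^{-5} - 0.0022697 i$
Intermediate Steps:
$G{\left(t \right)} = - \frac{10}{37} + \frac{t}{37}$ ($G{\left(t \right)} = \frac{-10 + t}{37} = \left(-10 + t\right) \frac{1}{37} = - \frac{10}{37} + \frac{t}{37}$)
$u = 3 i \sqrt{21563}$ ($u = \sqrt{-131 - 193936} = \sqrt{-194067} = 3 i \sqrt{21563} \approx 440.53 i$)
$\frac{1}{u + G{\left(192 \right)}} = \frac{1}{3 i \sqrt{21563} + \left(- \frac{10}{37} + \frac{1}{37} \cdot 192\right)} = \frac{1}{3 i \sqrt{21563} + \left(- \frac{10}{37} + \frac{192}{37}\right)} = \frac{1}{3 i \sqrt{21563} + \frac{182}{37}} = \frac{1}{\frac{182}{37} + 3 i \sqrt{21563}}$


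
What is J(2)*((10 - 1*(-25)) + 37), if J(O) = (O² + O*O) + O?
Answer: 720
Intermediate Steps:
J(O) = O + 2*O² (J(O) = (O² + O²) + O = 2*O² + O = O + 2*O²)
J(2)*((10 - 1*(-25)) + 37) = (2*(1 + 2*2))*((10 - 1*(-25)) + 37) = (2*(1 + 4))*((10 + 25) + 37) = (2*5)*(35 + 37) = 10*72 = 720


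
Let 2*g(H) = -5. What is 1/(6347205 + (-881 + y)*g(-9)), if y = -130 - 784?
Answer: 2/12703385 ≈ 1.5744e-7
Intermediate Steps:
g(H) = -5/2 (g(H) = (½)*(-5) = -5/2)
y = -914
1/(6347205 + (-881 + y)*g(-9)) = 1/(6347205 + (-881 - 914)*(-5/2)) = 1/(6347205 - 1795*(-5/2)) = 1/(6347205 + 8975/2) = 1/(12703385/2) = 2/12703385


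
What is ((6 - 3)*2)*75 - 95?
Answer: 355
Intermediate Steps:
((6 - 3)*2)*75 - 95 = (3*2)*75 - 95 = 6*75 - 95 = 450 - 95 = 355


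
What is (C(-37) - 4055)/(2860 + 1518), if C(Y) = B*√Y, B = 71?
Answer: -4055/4378 + 71*I*√37/4378 ≈ -0.92622 + 0.098647*I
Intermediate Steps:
C(Y) = 71*√Y
(C(-37) - 4055)/(2860 + 1518) = (71*√(-37) - 4055)/(2860 + 1518) = (71*(I*√37) - 4055)/4378 = (71*I*√37 - 4055)*(1/4378) = (-4055 + 71*I*√37)*(1/4378) = -4055/4378 + 71*I*√37/4378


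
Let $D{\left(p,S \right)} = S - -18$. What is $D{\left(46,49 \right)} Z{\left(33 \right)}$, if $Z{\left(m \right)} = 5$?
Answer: $335$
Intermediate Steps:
$D{\left(p,S \right)} = 18 + S$ ($D{\left(p,S \right)} = S + 18 = 18 + S$)
$D{\left(46,49 \right)} Z{\left(33 \right)} = \left(18 + 49\right) 5 = 67 \cdot 5 = 335$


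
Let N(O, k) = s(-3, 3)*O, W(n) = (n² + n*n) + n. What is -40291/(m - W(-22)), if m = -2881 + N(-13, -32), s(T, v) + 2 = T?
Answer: 40291/3762 ≈ 10.710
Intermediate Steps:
W(n) = n + 2*n² (W(n) = (n² + n²) + n = 2*n² + n = n + 2*n²)
s(T, v) = -2 + T
N(O, k) = -5*O (N(O, k) = (-2 - 3)*O = -5*O)
m = -2816 (m = -2881 - 5*(-13) = -2881 + 65 = -2816)
-40291/(m - W(-22)) = -40291/(-2816 - (-22)*(1 + 2*(-22))) = -40291/(-2816 - (-22)*(1 - 44)) = -40291/(-2816 - (-22)*(-43)) = -40291/(-2816 - 1*946) = -40291/(-2816 - 946) = -40291/(-3762) = -40291*(-1/3762) = 40291/3762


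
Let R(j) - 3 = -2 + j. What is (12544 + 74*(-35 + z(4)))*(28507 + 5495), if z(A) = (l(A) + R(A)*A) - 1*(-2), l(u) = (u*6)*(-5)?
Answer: 91873404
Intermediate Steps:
R(j) = 1 + j (R(j) = 3 + (-2 + j) = 1 + j)
l(u) = -30*u (l(u) = (6*u)*(-5) = -30*u)
z(A) = 2 - 30*A + A*(1 + A) (z(A) = (-30*A + (1 + A)*A) - 1*(-2) = (-30*A + A*(1 + A)) + 2 = 2 - 30*A + A*(1 + A))
(12544 + 74*(-35 + z(4)))*(28507 + 5495) = (12544 + 74*(-35 + (2 + 4² - 29*4)))*(28507 + 5495) = (12544 + 74*(-35 + (2 + 16 - 116)))*34002 = (12544 + 74*(-35 - 98))*34002 = (12544 + 74*(-133))*34002 = (12544 - 9842)*34002 = 2702*34002 = 91873404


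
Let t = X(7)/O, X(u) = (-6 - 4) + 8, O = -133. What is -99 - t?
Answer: -13169/133 ≈ -99.015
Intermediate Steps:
X(u) = -2 (X(u) = -10 + 8 = -2)
t = 2/133 (t = -2/(-133) = -2*(-1/133) = 2/133 ≈ 0.015038)
-99 - t = -99 - 1*2/133 = -99 - 2/133 = -13169/133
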